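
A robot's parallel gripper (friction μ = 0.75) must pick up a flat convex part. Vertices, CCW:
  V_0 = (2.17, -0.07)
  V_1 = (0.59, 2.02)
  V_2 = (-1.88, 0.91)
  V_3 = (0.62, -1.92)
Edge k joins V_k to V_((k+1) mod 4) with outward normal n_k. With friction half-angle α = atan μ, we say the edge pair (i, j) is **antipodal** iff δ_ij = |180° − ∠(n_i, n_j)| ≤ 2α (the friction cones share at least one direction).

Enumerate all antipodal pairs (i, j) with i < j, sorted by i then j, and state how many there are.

α = atan 0.75 = 36.87°;  2α = 73.74°
n_0 = (+0.7977, +0.6030)
n_1 = (-0.4099, +0.9121)
n_2 = (-0.7495, -0.6621)
n_3 = (+0.7665, -0.6422)
  (0,1): δ = 102.89°  ·
  (0,2): δ = 4.37°  ✓
  (0,3): δ = 102.95°  ·
  (1,2): δ = 72.74°  ✓
  (1,3): δ = 25.84°  ✓
  (2,3): δ = 81.41°  ·
antipodal pairs: 3

count = 3; pairs: (0,2), (1,2), (1,3)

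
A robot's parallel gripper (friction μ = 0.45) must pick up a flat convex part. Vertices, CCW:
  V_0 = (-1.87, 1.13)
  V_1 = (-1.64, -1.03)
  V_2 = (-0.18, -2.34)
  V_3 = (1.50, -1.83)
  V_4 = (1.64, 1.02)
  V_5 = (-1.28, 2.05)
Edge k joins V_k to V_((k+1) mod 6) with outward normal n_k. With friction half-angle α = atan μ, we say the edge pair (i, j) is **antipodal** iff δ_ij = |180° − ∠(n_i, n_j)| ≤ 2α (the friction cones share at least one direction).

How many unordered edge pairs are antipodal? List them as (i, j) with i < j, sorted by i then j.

count = 5; pairs: (0,3), (1,4), (2,4), (2,5), (3,5)

α = atan 0.45 = 24.23°;  2α = 48.46°
n_0 = (-0.9944, -0.1059)
n_1 = (-0.6678, -0.7443)
n_2 = (+0.2905, -0.9569)
n_3 = (+0.9988, -0.0491)
n_4 = (+0.3327, +0.9430)
n_5 = (-0.8418, +0.5398)
  (0,1): δ = 137.98°  ·
  (0,2): δ = 79.19°  ·
  (0,3): δ = 8.89°  ✓
  (0,4): δ = 64.49°  ·
  (0,5): δ = 141.25°  ·
  (1,2): δ = 121.21°  ·
  (1,3): δ = 50.91°  ·
  (1,4): δ = 22.47°  ✓
  (1,5): δ = 99.23°  ·
  (2,3): δ = 109.70°  ·
  (2,4): δ = 36.32°  ✓
  (2,5): δ = 40.44°  ✓
  (3,4): δ = 106.62°  ·
  (3,5): δ = 29.86°  ✓
  (4,5): δ = 103.24°  ·
antipodal pairs: 5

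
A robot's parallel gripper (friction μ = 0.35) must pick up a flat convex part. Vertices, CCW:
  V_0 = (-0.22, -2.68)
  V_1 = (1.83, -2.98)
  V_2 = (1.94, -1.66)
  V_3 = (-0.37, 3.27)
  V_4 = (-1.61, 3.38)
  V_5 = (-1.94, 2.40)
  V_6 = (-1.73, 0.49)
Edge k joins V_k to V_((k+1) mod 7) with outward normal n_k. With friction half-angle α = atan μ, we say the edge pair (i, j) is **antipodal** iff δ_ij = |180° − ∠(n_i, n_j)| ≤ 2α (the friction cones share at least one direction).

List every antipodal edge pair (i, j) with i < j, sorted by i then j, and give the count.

count = 6; pairs: (0,3), (1,4), (1,5), (1,6), (2,5), (2,6)

α = atan 0.35 = 19.29°;  2α = 38.58°
n_0 = (-0.1448, -0.9895)
n_1 = (+0.9965, -0.0830)
n_2 = (+0.9055, +0.4243)
n_3 = (+0.0884, +0.9961)
n_4 = (-0.9477, +0.3191)
n_5 = (-0.9940, -0.1093)
n_6 = (-0.9028, -0.4300)
  (0,1): δ = 86.44°  ·
  (0,2): δ = 56.57°  ·
  (0,3): δ = 3.26°  ✓
  (0,4): δ = 79.72°  ·
  (0,5): δ = 104.60°  ·
  (0,6): δ = 123.80°  ·
  (1,2): δ = 150.13°  ·
  (1,3): δ = 90.31°  ·
  (1,4): δ = 13.85°  ✓
  (1,5): δ = 11.04°  ✓
  (1,6): δ = 30.23°  ✓
  (2,3): δ = 120.18°  ·
  (2,4): δ = 43.72°  ·
  (2,5): δ = 18.83°  ✓
  (2,6): δ = 0.36°  ✓
  (3,4): δ = 103.54°  ·
  (3,5): δ = 78.66°  ·
  (3,6): δ = 59.46°  ·
  (4,5): δ = 155.12°  ·
  (4,6): δ = 135.92°  ·
  (5,6): δ = 160.80°  ·
antipodal pairs: 6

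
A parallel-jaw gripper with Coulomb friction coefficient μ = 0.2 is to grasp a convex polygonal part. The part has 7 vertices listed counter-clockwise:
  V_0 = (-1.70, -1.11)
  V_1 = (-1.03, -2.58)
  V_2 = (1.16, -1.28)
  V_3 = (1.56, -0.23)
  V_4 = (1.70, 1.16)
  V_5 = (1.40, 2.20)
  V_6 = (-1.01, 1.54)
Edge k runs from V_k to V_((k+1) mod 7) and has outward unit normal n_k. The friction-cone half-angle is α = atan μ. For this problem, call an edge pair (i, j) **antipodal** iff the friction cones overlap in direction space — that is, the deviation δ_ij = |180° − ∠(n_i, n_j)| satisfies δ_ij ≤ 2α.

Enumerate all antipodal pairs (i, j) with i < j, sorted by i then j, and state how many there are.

α = atan 0.2 = 11.31°;  2α = 22.62°
n_0 = (-0.9099, -0.4147)
n_1 = (+0.5104, -0.8599)
n_2 = (+0.9345, -0.3560)
n_3 = (+0.9950, -0.1002)
n_4 = (+0.9608, +0.2772)
n_5 = (-0.2641, +0.9645)
n_6 = (-0.9677, +0.2520)
  (0,1): δ = 83.81°  ·
  (0,2): δ = 45.36°  ·
  (0,3): δ = 30.25°  ·
  (0,4): δ = 8.41°  ✓
  (0,5): δ = 80.81°  ·
  (0,6): δ = 140.90°  ·
  (1,2): δ = 141.55°  ·
  (1,3): δ = 126.45°  ·
  (1,4): δ = 104.60°  ·
  (1,5): δ = 15.38°  ✓
  (1,6): δ = 44.71°  ·
  (2,3): δ = 164.90°  ·
  (2,4): δ = 143.05°  ·
  (2,5): δ = 53.83°  ·
  (2,6): δ = 6.26°  ✓
  (3,4): δ = 158.16°  ·
  (3,5): δ = 68.93°  ·
  (3,6): δ = 8.84°  ✓
  (4,5): δ = 90.78°  ·
  (4,6): δ = 30.69°  ·
  (5,6): δ = 119.91°  ·
antipodal pairs: 4

count = 4; pairs: (0,4), (1,5), (2,6), (3,6)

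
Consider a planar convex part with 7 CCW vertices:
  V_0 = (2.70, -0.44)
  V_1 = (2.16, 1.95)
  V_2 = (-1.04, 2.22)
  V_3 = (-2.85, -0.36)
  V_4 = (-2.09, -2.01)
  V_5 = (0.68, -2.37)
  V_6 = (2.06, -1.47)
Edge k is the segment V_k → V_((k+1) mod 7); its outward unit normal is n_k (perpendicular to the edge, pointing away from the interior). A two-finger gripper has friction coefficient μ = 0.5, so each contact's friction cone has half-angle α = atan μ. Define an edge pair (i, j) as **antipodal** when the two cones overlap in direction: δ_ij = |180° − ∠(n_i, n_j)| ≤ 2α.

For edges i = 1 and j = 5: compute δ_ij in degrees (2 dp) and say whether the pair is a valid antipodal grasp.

α = atan 0.5 = 26.57°;  2α = 53.13°
edge 1: e_1 = (-3.20, +0.27);  n_1 = (+0.0841, +0.9965)
edge 5: e_5 = (+1.38, +0.90);  n_5 = (+0.5463, -0.8376)
∠(n_1, n_5) = 142.07°
δ = |180° − 142.07°| = 37.93°
37.93° ≤ 2α = 53.13°  →  valid

δ = 37.93°, valid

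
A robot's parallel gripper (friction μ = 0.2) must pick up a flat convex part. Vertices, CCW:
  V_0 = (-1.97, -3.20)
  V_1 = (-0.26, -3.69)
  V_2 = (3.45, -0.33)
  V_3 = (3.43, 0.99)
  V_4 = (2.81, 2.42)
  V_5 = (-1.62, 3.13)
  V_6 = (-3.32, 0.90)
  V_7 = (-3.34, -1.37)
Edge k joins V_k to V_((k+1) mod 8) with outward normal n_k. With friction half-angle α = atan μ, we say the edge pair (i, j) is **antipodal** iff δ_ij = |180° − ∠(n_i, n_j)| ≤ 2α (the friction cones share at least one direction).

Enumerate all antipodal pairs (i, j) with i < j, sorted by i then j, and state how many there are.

count = 4; pairs: (0,4), (1,5), (2,6), (3,7)

α = atan 0.2 = 11.31°;  2α = 22.62°
n_0 = (-0.2755, -0.9613)
n_1 = (+0.6713, -0.7412)
n_2 = (+0.9999, +0.0151)
n_3 = (+0.9175, +0.3978)
n_4 = (+0.1583, +0.9874)
n_5 = (-0.7953, +0.6063)
n_6 = (-1.0000, +0.0088)
n_7 = (-0.8005, -0.5993)
  (0,1): δ = 121.84°  ·
  (0,2): δ = 73.14°  ·
  (0,3): δ = 50.57°  ·
  (0,4): δ = 6.88°  ✓
  (0,5): δ = 68.67°  ·
  (0,6): δ = 105.48°  ·
  (0,7): δ = 142.81°  ·
  (1,2): δ = 131.30°  ·
  (1,3): δ = 108.73°  ·
  (1,4): δ = 51.27°  ·
  (1,5): δ = 10.51°  ✓
  (1,6): δ = 47.33°  ·
  (1,7): δ = 84.65°  ·
  (2,3): δ = 157.43°  ·
  (2,4): δ = 99.97°  ·
  (2,5): δ = 38.19°  ·
  (2,6): δ = 1.37°  ✓
  (2,7): δ = 35.95°  ·
  (3,4): δ = 122.55°  ·
  (3,5): δ = 60.76°  ·
  (3,6): δ = 23.94°  ·
  (3,7): δ = 13.38°  ✓
  (4,5): δ = 118.21°  ·
  (4,6): δ = 81.40°  ·
  (4,7): δ = 44.07°  ·
  (5,6): δ = 143.19°  ·
  (5,7): δ = 105.86°  ·
  (6,7): δ = 142.68°  ·
antipodal pairs: 4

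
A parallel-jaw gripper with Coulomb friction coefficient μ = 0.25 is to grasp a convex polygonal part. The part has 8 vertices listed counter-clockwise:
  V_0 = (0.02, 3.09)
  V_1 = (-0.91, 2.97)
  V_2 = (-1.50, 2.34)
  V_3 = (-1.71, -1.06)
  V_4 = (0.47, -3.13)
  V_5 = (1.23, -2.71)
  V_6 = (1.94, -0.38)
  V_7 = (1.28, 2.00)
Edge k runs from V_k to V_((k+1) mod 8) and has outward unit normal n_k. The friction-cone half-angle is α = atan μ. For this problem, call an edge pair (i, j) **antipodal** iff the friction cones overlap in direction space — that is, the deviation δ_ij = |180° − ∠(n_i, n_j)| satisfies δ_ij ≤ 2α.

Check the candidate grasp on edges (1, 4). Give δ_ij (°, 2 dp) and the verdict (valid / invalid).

δ = 17.95°, valid

α = atan 0.25 = 14.04°;  2α = 28.07°
edge 1: e_1 = (-0.59, -0.63);  n_1 = (-0.7299, +0.6836)
edge 4: e_4 = (+0.76, +0.42);  n_4 = (+0.4837, -0.8752)
∠(n_1, n_4) = 162.05°
δ = |180° − 162.05°| = 17.95°
17.95° ≤ 2α = 28.07°  →  valid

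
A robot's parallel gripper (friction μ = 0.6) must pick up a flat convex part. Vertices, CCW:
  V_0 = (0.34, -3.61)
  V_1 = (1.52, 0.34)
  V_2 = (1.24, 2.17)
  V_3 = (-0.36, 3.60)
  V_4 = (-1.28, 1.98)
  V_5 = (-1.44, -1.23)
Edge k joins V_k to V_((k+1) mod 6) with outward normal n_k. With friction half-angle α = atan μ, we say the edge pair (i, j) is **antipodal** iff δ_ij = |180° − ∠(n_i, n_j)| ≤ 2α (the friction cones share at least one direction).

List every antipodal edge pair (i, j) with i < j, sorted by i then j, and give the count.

α = atan 0.6 = 30.96°;  2α = 61.93°
n_0 = (+0.9582, -0.2862)
n_1 = (+0.9885, +0.1512)
n_2 = (+0.6664, +0.7456)
n_3 = (-0.8696, +0.4938)
n_4 = (-0.9988, +0.0498)
n_5 = (-0.8008, -0.5989)
  (0,1): δ = 154.67°  ·
  (0,2): δ = 115.16°  ·
  (0,3): δ = 12.96°  ✓
  (0,4): δ = 13.78°  ✓
  (0,5): δ = 53.43°  ✓
  (1,2): δ = 140.49°  ·
  (1,3): δ = 38.29°  ✓
  (1,4): δ = 11.55°  ✓
  (1,5): δ = 28.09°  ✓
  (2,3): δ = 77.80°  ·
  (2,4): δ = 51.06°  ✓
  (2,5): δ = 11.42°  ✓
  (3,4): δ = 153.26°  ·
  (3,5): δ = 113.61°  ·
  (4,5): δ = 140.35°  ·
antipodal pairs: 8

count = 8; pairs: (0,3), (0,4), (0,5), (1,3), (1,4), (1,5), (2,4), (2,5)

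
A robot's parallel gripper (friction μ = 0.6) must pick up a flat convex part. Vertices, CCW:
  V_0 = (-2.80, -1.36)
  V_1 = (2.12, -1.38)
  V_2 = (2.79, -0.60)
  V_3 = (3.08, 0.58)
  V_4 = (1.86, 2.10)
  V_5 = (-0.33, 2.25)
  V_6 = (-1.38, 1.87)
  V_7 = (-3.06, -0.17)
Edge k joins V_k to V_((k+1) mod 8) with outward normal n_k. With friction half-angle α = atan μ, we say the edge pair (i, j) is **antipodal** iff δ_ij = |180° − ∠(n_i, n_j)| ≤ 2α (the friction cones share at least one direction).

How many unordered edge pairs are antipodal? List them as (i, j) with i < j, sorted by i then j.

α = atan 0.6 = 30.96°;  2α = 61.93°
n_0 = (-0.0041, -1.0000)
n_1 = (+0.7586, -0.6516)
n_2 = (+0.9711, -0.2387)
n_3 = (+0.7799, +0.6259)
n_4 = (+0.0683, +0.9977)
n_5 = (-0.3403, +0.9403)
n_6 = (-0.7719, +0.6357)
n_7 = (-0.9770, -0.2135)
  (0,1): δ = 130.43°  ·
  (0,2): δ = 103.57°  ·
  (0,3): δ = 51.02°  ✓
  (0,4): δ = 3.69°  ✓
  (0,5): δ = 20.13°  ✓
  (0,6): δ = 50.76°  ✓
  (0,7): δ = 102.56°  ·
  (1,2): δ = 153.15°  ·
  (1,3): δ = 100.59°  ·
  (1,4): δ = 53.26°  ✓
  (1,5): δ = 29.44°  ✓
  (1,6): δ = 1.19°  ✓
  (1,7): δ = 52.99°  ✓
  (2,3): δ = 127.44°  ·
  (2,4): δ = 80.11°  ·
  (2,5): δ = 56.30°  ✓
  (2,6): δ = 25.66°  ✓
  (2,7): δ = 26.13°  ✓
  (3,4): δ = 132.67°  ·
  (3,5): δ = 108.86°  ·
  (3,6): δ = 78.22°  ·
  (3,7): δ = 26.43°  ✓
  (4,5): δ = 156.19°  ·
  (4,6): δ = 125.55°  ·
  (4,7): δ = 73.76°  ·
  (5,6): δ = 149.37°  ·
  (5,7): δ = 97.57°  ·
  (6,7): δ = 128.20°  ·
antipodal pairs: 12

count = 12; pairs: (0,3), (0,4), (0,5), (0,6), (1,4), (1,5), (1,6), (1,7), (2,5), (2,6), (2,7), (3,7)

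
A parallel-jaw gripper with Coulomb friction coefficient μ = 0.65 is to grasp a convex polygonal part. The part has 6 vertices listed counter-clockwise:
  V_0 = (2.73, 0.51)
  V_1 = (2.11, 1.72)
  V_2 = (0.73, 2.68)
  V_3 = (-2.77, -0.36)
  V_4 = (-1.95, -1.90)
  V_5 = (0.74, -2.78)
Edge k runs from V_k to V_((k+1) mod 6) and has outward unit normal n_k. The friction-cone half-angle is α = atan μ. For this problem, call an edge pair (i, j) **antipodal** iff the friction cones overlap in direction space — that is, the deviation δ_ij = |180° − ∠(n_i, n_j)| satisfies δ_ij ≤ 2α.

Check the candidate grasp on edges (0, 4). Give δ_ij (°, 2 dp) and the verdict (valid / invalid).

α = atan 0.65 = 33.02°;  2α = 66.05°
edge 0: e_0 = (-0.62, +1.21);  n_0 = (+0.8900, +0.4560)
edge 4: e_4 = (+2.69, -0.88);  n_4 = (-0.3109, -0.9504)
∠(n_0, n_4) = 135.25°
δ = |180° − 135.25°| = 44.75°
44.75° ≤ 2α = 66.05°  →  valid

δ = 44.75°, valid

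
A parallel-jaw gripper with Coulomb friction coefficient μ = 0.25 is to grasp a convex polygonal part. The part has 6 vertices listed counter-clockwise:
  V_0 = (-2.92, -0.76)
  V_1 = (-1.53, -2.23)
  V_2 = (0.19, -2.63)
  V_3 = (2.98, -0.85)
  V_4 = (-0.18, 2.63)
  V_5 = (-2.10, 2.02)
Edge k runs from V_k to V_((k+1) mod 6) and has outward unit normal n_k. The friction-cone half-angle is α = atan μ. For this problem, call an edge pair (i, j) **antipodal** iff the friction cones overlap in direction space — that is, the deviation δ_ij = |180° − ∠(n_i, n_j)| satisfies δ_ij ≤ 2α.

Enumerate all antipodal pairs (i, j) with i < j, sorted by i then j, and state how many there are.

α = atan 0.25 = 14.04°;  2α = 28.07°
n_0 = (-0.7266, -0.6871)
n_1 = (-0.2265, -0.9740)
n_2 = (+0.5379, -0.8430)
n_3 = (+0.7403, +0.6722)
n_4 = (-0.3028, +0.9531)
n_5 = (-0.9591, +0.2829)
  (0,1): δ = 146.49°  ·
  (0,2): δ = 100.86°  ·
  (0,3): δ = 1.16°  ✓
  (0,4): δ = 64.23°  ·
  (0,5): δ = 120.17°  ·
  (1,2): δ = 134.37°  ·
  (1,3): δ = 34.67°  ·
  (1,4): δ = 30.72°  ·
  (1,5): δ = 86.66°  ·
  (2,3): δ = 80.30°  ·
  (2,4): δ = 14.91°  ✓
  (2,5): δ = 41.03°  ·
  (3,4): δ = 114.62°  ·
  (3,5): δ = 58.68°  ·
  (4,5): δ = 124.06°  ·
antipodal pairs: 2

count = 2; pairs: (0,3), (2,4)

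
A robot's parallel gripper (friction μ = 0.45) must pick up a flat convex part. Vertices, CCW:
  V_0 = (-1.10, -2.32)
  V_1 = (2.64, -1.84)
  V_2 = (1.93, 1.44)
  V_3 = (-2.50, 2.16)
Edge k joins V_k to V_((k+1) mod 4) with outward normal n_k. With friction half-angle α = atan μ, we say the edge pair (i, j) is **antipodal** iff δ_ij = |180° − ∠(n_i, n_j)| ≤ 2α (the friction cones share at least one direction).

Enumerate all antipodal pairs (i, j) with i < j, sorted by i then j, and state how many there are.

count = 2; pairs: (0,2), (1,3)

α = atan 0.45 = 24.23°;  2α = 48.46°
n_0 = (+0.1273, -0.9919)
n_1 = (+0.9774, +0.2116)
n_2 = (+0.1604, +0.9870)
n_3 = (-0.9545, -0.2983)
  (0,1): δ = 85.10°  ·
  (0,2): δ = 16.54°  ✓
  (0,3): δ = 100.04°  ·
  (1,2): δ = 111.45°  ·
  (1,3): δ = 5.14°  ✓
  (2,3): δ = 63.41°  ·
antipodal pairs: 2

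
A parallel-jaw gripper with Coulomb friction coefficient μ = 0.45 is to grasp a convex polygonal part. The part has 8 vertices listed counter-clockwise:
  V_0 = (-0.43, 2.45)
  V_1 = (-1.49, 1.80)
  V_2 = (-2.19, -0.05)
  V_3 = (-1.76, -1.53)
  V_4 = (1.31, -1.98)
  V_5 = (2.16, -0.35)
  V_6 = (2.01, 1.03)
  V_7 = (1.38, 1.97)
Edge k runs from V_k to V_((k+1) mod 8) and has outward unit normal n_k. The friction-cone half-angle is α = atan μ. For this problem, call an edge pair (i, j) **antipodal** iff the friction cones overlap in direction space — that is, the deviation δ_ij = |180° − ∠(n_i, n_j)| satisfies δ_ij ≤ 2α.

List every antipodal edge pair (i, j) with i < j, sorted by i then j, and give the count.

α = atan 0.45 = 24.23°;  2α = 48.46°
n_0 = (-0.5228, +0.8525)
n_1 = (-0.9353, +0.3539)
n_2 = (-0.9603, -0.2790)
n_3 = (-0.1450, -0.9894)
n_4 = (+0.8867, -0.4624)
n_5 = (+0.9941, +0.1081)
n_6 = (+0.8307, +0.5567)
n_7 = (+0.2563, +0.9666)
  (0,1): δ = 142.24°  ·
  (0,2): δ = 105.32°  ·
  (0,3): δ = 39.86°  ✓
  (0,4): δ = 30.94°  ✓
  (0,5): δ = 64.69°  ·
  (0,6): δ = 92.31°  ·
  (0,7): δ = 133.63°  ·
  (1,2): δ = 143.07°  ·
  (1,3): δ = 77.61°  ·
  (1,4): δ = 6.82°  ✓
  (1,5): δ = 26.93°  ✓
  (1,6): δ = 54.56°  ·
  (1,7): δ = 95.87°  ·
  (2,3): δ = 114.54°  ·
  (2,4): δ = 43.74°  ✓
  (2,5): δ = 10.00°  ✓
  (2,6): δ = 17.63°  ✓
  (2,7): δ = 58.95°  ·
  (3,4): δ = 109.20°  ·
  (3,5): δ = 75.46°  ·
  (3,6): δ = 47.83°  ✓
  (3,7): δ = 6.51°  ✓
  (4,5): δ = 146.26°  ·
  (4,6): δ = 118.63°  ·
  (4,7): δ = 77.31°  ·
  (5,6): δ = 152.37°  ·
  (5,7): δ = 111.06°  ·
  (6,7): δ = 138.68°  ·
antipodal pairs: 9

count = 9; pairs: (0,3), (0,4), (1,4), (1,5), (2,4), (2,5), (2,6), (3,6), (3,7)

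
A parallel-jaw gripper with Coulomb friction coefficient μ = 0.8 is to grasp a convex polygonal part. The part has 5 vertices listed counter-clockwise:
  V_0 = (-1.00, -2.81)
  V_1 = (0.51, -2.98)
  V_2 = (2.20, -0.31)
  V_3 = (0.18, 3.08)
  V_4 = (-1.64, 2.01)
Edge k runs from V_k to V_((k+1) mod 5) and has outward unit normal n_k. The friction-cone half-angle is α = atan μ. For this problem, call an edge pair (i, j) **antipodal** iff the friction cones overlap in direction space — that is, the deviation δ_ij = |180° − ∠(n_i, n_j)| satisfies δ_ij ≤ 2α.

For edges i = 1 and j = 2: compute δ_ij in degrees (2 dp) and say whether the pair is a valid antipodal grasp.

δ = 116.88°, invalid

α = atan 0.8 = 38.66°;  2α = 77.32°
edge 1: e_1 = (+1.69, +2.67);  n_1 = (+0.8450, -0.5348)
edge 2: e_2 = (-2.02, +3.39);  n_2 = (+0.8591, +0.5119)
∠(n_1, n_2) = 63.12°
δ = |180° − 63.12°| = 116.88°
116.88° > 2α = 77.32°  →  invalid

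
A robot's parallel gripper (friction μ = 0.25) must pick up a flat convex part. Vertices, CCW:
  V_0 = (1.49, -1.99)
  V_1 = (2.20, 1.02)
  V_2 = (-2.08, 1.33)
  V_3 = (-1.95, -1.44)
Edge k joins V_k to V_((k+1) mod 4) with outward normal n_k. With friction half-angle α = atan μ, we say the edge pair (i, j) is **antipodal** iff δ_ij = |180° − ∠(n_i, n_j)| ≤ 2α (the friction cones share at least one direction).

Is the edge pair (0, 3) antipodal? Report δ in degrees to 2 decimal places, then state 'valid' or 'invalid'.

δ = 94.19°, invalid

α = atan 0.25 = 14.04°;  2α = 28.07°
edge 0: e_0 = (+0.71, +3.01);  n_0 = (+0.9733, -0.2296)
edge 3: e_3 = (+3.44, -0.55);  n_3 = (-0.1579, -0.9875)
∠(n_0, n_3) = 85.81°
δ = |180° − 85.81°| = 94.19°
94.19° > 2α = 28.07°  →  invalid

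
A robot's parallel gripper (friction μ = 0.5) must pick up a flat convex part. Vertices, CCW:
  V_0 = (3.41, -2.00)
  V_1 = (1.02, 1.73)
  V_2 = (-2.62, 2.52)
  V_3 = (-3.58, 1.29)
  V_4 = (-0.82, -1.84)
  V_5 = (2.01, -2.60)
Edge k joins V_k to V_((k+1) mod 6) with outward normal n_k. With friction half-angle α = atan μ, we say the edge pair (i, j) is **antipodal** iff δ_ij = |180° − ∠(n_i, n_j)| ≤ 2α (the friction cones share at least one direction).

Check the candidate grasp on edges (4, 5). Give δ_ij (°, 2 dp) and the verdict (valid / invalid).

α = atan 0.5 = 26.57°;  2α = 53.13°
edge 4: e_4 = (+2.83, -0.76);  n_4 = (-0.2594, -0.9658)
edge 5: e_5 = (+1.40, +0.60);  n_5 = (+0.3939, -0.9191)
∠(n_4, n_5) = 38.23°
δ = |180° − 38.23°| = 141.77°
141.77° > 2α = 53.13°  →  invalid

δ = 141.77°, invalid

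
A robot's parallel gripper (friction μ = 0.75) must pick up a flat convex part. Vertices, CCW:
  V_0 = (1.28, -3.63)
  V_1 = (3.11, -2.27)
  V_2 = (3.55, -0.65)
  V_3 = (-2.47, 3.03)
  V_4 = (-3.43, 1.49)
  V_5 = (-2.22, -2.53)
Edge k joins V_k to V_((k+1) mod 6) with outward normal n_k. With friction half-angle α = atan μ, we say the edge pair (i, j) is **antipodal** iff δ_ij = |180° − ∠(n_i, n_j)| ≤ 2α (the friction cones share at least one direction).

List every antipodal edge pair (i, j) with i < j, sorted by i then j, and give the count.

α = atan 0.75 = 36.87°;  2α = 73.74°
n_0 = (+0.5965, -0.8026)
n_1 = (+0.9650, -0.2621)
n_2 = (+0.5216, +0.8532)
n_3 = (-0.8486, +0.5290)
n_4 = (-0.9576, -0.2882)
n_5 = (-0.2998, -0.9540)
  (0,1): δ = 141.81°  ·
  (0,2): δ = 68.06°  ✓
  (0,3): δ = 21.44°  ✓
  (0,4): δ = 70.13°  ✓
  (0,5): δ = 125.93°  ·
  (1,2): δ = 106.24°  ·
  (1,3): δ = 16.74°  ✓
  (1,4): δ = 31.95°  ✓
  (1,5): δ = 87.75°  ·
  (2,3): δ = 90.50°  ·
  (2,4): δ = 41.81°  ✓
  (2,5): δ = 13.99°  ✓
  (3,4): δ = 131.31°  ·
  (3,5): δ = 75.51°  ·
  (4,5): δ = 124.20°  ·
antipodal pairs: 7

count = 7; pairs: (0,2), (0,3), (0,4), (1,3), (1,4), (2,4), (2,5)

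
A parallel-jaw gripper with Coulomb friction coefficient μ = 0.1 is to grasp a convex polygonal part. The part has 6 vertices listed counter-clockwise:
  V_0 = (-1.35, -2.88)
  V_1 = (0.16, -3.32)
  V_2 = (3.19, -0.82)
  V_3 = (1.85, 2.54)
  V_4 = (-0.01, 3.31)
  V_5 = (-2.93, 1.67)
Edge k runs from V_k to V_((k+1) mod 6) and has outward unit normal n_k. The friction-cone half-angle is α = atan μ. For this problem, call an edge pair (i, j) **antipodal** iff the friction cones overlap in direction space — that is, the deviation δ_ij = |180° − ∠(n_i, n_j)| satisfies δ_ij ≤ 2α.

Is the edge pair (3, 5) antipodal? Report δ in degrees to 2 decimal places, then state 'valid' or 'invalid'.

α = atan 0.1 = 5.71°;  2α = 11.42°
edge 3: e_3 = (-1.86, +0.77);  n_3 = (+0.3825, +0.9240)
edge 5: e_5 = (+1.58, -4.55);  n_5 = (-0.9447, -0.3280)
∠(n_3, n_5) = 131.64°
δ = |180° − 131.64°| = 48.36°
48.36° > 2α = 11.42°  →  invalid

δ = 48.36°, invalid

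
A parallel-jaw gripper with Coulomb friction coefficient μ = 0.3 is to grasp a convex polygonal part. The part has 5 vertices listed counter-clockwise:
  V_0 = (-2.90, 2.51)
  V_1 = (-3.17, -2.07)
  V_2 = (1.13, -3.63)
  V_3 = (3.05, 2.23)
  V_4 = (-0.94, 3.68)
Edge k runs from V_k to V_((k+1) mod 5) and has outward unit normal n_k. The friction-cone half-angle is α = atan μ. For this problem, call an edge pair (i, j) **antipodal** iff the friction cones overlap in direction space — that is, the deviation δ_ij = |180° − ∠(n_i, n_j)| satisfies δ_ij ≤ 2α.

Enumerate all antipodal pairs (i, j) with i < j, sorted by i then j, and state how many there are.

α = atan 0.3 = 16.70°;  2α = 33.40°
n_0 = (-0.9983, +0.0588)
n_1 = (-0.3410, -0.9400)
n_2 = (+0.9503, -0.3114)
n_3 = (+0.3416, +0.9399)
n_4 = (-0.5126, +0.8587)
  (0,1): δ = 106.57°  ·
  (0,2): δ = 14.77°  ✓
  (0,3): δ = 73.40°  ·
  (0,4): δ = 124.21°  ·
  (1,2): δ = 88.20°  ·
  (1,3): δ = 0.03°  ✓
  (1,4): δ = 50.77°  ·
  (2,3): δ = 91.83°  ·
  (2,4): δ = 41.02°  ·
  (3,4): δ = 129.19°  ·
antipodal pairs: 2

count = 2; pairs: (0,2), (1,3)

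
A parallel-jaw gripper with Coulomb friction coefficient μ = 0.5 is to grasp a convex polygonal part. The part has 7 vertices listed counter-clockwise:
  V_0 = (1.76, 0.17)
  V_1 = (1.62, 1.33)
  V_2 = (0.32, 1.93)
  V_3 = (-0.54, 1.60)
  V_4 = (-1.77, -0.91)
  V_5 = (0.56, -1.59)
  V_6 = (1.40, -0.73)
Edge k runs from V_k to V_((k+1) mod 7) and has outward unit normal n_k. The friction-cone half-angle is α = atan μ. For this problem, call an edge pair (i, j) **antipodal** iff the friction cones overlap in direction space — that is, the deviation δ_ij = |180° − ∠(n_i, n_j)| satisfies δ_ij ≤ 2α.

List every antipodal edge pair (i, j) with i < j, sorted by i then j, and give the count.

count = 7; pairs: (0,3), (1,4), (2,4), (2,5), (2,6), (3,5), (3,6)

α = atan 0.5 = 26.57°;  2α = 53.13°
n_0 = (+0.9928, +0.1198)
n_1 = (+0.4191, +0.9080)
n_2 = (-0.3583, +0.9336)
n_3 = (-0.8980, +0.4400)
n_4 = (-0.2802, -0.9600)
n_5 = (+0.7154, -0.6987)
n_6 = (+0.9285, -0.3714)
  (0,1): δ = 121.66°  ·
  (0,2): δ = 75.89°  ·
  (0,3): δ = 32.99°  ✓
  (0,4): δ = 66.85°  ·
  (0,5): δ = 128.79°  ·
  (0,6): δ = 151.32°  ·
  (1,2): δ = 134.23°  ·
  (1,3): δ = 91.33°  ·
  (1,4): δ = 8.51°  ✓
  (1,5): δ = 70.45°  ·
  (1,6): δ = 92.97°  ·
  (2,3): δ = 137.10°  ·
  (2,4): δ = 37.26°  ✓
  (2,5): δ = 24.68°  ✓
  (2,6): δ = 47.21°  ✓
  (3,4): δ = 80.16°  ·
  (3,5): δ = 18.22°  ✓
  (3,6): δ = 4.31°  ✓
  (4,5): δ = 118.06°  ·
  (4,6): δ = 95.53°  ·
  (5,6): δ = 157.48°  ·
antipodal pairs: 7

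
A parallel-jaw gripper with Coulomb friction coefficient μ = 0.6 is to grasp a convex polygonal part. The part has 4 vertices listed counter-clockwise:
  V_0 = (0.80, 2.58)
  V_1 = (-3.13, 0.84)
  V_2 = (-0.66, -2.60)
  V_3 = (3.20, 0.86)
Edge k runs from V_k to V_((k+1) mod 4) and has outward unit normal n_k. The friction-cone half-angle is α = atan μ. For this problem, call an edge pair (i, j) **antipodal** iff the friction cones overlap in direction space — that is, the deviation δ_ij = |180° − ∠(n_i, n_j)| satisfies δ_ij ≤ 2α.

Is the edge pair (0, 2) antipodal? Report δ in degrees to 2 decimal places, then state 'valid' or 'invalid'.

δ = 17.99°, valid

α = atan 0.6 = 30.96°;  2α = 61.93°
edge 0: e_0 = (-3.93, -1.74);  n_0 = (-0.4048, +0.9144)
edge 2: e_2 = (+3.86, +3.46);  n_2 = (+0.6675, -0.7446)
∠(n_0, n_2) = 162.01°
δ = |180° − 162.01°| = 17.99°
17.99° ≤ 2α = 61.93°  →  valid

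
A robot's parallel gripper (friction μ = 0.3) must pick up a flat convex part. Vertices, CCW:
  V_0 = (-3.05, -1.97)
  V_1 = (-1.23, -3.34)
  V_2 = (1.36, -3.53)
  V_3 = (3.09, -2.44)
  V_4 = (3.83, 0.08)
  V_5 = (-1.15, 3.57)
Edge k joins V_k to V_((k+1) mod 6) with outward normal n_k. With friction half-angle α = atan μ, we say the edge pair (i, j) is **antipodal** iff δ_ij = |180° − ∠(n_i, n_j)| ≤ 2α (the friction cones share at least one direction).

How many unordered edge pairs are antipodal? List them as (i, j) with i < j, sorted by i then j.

α = atan 0.3 = 16.70°;  2α = 33.40°
n_0 = (-0.6014, -0.7989)
n_1 = (-0.0732, -0.9973)
n_2 = (+0.5331, -0.8461)
n_3 = (+0.9595, -0.2818)
n_4 = (+0.5739, +0.8189)
n_5 = (-0.9459, +0.3244)
  (0,1): δ = 147.23°  ·
  (0,2): δ = 110.82°  ·
  (0,3): δ = 69.39°  ·
  (0,4): δ = 1.95°  ✓
  (0,5): δ = 108.04°  ·
  (1,2): δ = 143.59°  ·
  (1,3): δ = 102.17°  ·
  (1,4): δ = 30.83°  ✓
  (1,5): δ = 75.27°  ·
  (2,3): δ = 138.58°  ·
  (2,4): δ = 67.24°  ·
  (2,5): δ = 38.86°  ·
  (3,4): δ = 108.66°  ·
  (3,5): δ = 2.57°  ✓
  (4,5): δ = 73.91°  ·
antipodal pairs: 3

count = 3; pairs: (0,4), (1,4), (3,5)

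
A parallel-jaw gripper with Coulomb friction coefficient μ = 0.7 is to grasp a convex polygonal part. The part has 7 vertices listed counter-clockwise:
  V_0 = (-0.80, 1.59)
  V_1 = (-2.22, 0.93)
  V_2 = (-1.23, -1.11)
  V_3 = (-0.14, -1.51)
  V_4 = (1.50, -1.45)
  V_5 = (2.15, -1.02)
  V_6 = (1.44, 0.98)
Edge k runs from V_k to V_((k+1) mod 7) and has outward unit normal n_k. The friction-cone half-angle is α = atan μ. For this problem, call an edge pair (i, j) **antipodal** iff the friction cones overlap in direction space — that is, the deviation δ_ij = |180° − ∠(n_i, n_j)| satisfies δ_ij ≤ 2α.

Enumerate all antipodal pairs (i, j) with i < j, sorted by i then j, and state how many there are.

count = 9; pairs: (0,2), (0,3), (0,4), (1,5), (1,6), (2,5), (2,6), (3,6), (4,6)

α = atan 0.7 = 34.99°;  2α = 69.98°
n_0 = (-0.4215, +0.9068)
n_1 = (-0.8997, -0.4366)
n_2 = (-0.3445, -0.9388)
n_3 = (+0.0366, -0.9993)
n_4 = (+0.5517, -0.8340)
n_5 = (+0.9424, +0.3345)
n_6 = (+0.2628, +0.9649)
  (0,1): δ = 89.04°  ·
  (0,2): δ = 45.08°  ✓
  (0,3): δ = 22.83°  ✓
  (0,4): δ = 8.56°  ✓
  (0,5): δ = 84.62°  ·
  (0,6): δ = 139.84°  ·
  (1,2): δ = 136.04°  ·
  (1,3): δ = 113.79°  ·
  (1,4): δ = 82.40°  ·
  (1,5): δ = 6.34°  ✓
  (1,6): δ = 48.88°  ✓
  (2,3): δ = 157.75°  ·
  (2,4): δ = 126.36°  ·
  (2,5): δ = 50.30°  ✓
  (2,6): δ = 4.92°  ✓
  (3,4): δ = 148.61°  ·
  (3,5): δ = 72.55°  ·
  (3,6): δ = 17.33°  ✓
  (4,5): δ = 103.94°  ·
  (4,6): δ = 48.72°  ✓
  (5,6): δ = 124.78°  ·
antipodal pairs: 9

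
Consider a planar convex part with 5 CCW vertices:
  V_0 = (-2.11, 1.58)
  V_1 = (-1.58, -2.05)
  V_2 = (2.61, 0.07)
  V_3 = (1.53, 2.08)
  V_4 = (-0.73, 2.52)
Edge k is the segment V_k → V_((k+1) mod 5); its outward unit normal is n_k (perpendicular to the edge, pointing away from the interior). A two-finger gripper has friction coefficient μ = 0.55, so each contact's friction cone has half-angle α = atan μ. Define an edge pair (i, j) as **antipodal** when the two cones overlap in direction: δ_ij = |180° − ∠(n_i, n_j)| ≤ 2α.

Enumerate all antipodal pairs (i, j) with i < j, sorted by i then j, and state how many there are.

α = atan 0.55 = 28.81°;  2α = 57.62°
n_0 = (-0.9895, -0.1445)
n_1 = (+0.4515, -0.8923)
n_2 = (+0.8809, +0.4733)
n_3 = (+0.1911, +0.9816)
n_4 = (-0.5630, +0.8265)
  (0,1): δ = 71.47°  ·
  (0,2): δ = 19.94°  ✓
  (0,3): δ = 70.68°  ·
  (0,4): δ = 115.95°  ·
  (1,2): δ = 88.59°  ·
  (1,3): δ = 37.85°  ✓
  (1,4): δ = 7.42°  ✓
  (2,3): δ = 129.27°  ·
  (2,4): δ = 83.99°  ·
  (3,4): δ = 134.72°  ·
antipodal pairs: 3

count = 3; pairs: (0,2), (1,3), (1,4)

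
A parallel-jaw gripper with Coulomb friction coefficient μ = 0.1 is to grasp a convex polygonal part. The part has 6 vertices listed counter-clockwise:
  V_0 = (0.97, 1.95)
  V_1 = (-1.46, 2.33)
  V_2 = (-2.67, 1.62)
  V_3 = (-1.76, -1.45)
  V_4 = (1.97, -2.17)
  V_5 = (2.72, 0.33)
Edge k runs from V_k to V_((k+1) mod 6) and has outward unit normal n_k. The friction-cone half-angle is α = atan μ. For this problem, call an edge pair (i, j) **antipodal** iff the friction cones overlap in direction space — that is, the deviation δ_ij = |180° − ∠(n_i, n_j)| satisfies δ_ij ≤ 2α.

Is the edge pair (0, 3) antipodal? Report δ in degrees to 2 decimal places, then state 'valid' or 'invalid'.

α = atan 0.1 = 5.71°;  2α = 11.42°
edge 0: e_0 = (-2.43, +0.38);  n_0 = (+0.1545, +0.9880)
edge 3: e_3 = (+3.73, -0.72);  n_3 = (-0.1895, -0.9819)
∠(n_0, n_3) = 177.96°
δ = |180° − 177.96°| = 2.04°
2.04° ≤ 2α = 11.42°  →  valid

δ = 2.04°, valid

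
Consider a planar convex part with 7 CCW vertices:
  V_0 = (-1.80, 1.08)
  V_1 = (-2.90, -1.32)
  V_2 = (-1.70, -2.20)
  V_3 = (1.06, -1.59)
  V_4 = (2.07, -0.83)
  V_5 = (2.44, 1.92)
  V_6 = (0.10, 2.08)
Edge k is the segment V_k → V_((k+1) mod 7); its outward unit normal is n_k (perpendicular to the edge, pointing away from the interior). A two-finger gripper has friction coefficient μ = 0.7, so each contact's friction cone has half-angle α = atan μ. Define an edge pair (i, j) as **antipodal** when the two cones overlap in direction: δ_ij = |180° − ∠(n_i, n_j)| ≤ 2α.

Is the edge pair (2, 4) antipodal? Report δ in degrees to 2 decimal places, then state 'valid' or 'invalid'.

α = atan 0.7 = 34.99°;  2α = 69.98°
edge 2: e_2 = (+2.76, +0.61);  n_2 = (+0.2158, -0.9764)
edge 4: e_4 = (+0.37, +2.75);  n_4 = (+0.9911, -0.1333)
∠(n_2, n_4) = 69.87°
δ = |180° − 69.87°| = 110.13°
110.13° > 2α = 69.98°  →  invalid

δ = 110.13°, invalid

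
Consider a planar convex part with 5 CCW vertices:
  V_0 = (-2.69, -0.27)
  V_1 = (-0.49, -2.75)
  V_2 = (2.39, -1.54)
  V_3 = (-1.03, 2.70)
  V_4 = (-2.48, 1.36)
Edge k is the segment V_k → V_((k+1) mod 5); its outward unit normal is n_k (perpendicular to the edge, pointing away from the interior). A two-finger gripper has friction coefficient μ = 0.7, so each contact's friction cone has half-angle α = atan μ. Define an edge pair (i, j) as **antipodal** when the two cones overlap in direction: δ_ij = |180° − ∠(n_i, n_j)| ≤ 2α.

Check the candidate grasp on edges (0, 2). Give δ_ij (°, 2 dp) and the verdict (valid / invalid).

α = atan 0.7 = 34.99°;  2α = 69.98°
edge 0: e_0 = (+2.20, -2.48);  n_0 = (-0.7481, -0.6636)
edge 2: e_2 = (-3.42, +4.24);  n_2 = (+0.7784, +0.6278)
∠(n_0, n_2) = 177.31°
δ = |180° − 177.31°| = 2.69°
2.69° ≤ 2α = 69.98°  →  valid

δ = 2.69°, valid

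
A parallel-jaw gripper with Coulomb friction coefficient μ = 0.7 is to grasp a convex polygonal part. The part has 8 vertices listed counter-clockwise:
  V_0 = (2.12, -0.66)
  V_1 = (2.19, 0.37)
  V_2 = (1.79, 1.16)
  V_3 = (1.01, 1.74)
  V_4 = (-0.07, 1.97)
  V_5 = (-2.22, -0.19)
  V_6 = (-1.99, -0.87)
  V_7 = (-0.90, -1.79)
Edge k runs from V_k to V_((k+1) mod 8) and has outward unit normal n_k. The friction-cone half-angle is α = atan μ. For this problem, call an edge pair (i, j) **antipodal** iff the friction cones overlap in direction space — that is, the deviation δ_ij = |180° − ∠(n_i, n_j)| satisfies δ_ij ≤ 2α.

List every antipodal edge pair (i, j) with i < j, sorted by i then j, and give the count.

α = atan 0.7 = 34.99°;  2α = 69.98°
n_0 = (+0.9977, -0.0678)
n_1 = (+0.8922, +0.4517)
n_2 = (+0.5967, +0.8025)
n_3 = (+0.2083, +0.9781)
n_4 = (-0.7087, +0.7055)
n_5 = (-0.9473, -0.3204)
n_6 = (-0.6450, -0.7642)
n_7 = (+0.3504, -0.9366)
  (0,1): δ = 149.26°  ·
  (0,2): δ = 122.75°  ·
  (0,3): δ = 98.13°  ·
  (0,4): δ = 40.98°  ✓
  (0,5): δ = 22.58°  ✓
  (0,6): δ = 53.72°  ✓
  (0,7): δ = 114.40°  ·
  (1,2): δ = 153.49°  ·
  (1,3): δ = 128.88°  ·
  (1,4): δ = 71.72°  ·
  (1,5): δ = 8.17°  ✓
  (1,6): δ = 22.98°  ✓
  (1,7): δ = 83.66°  ·
  (2,3): δ = 155.39°  ·
  (2,4): δ = 98.23°  ·
  (2,5): δ = 34.68°  ✓
  (2,6): δ = 3.53°  ✓
  (2,7): δ = 57.15°  ✓
  (3,4): δ = 122.84°  ·
  (3,5): δ = 59.29°  ✓
  (3,6): δ = 28.14°  ✓
  (3,7): δ = 32.54°  ✓
  (4,5): δ = 116.45°  ·
  (4,6): δ = 85.30°  ·
  (4,7): δ = 24.62°  ✓
  (5,6): δ = 148.85°  ·
  (5,7): δ = 88.17°  ·
  (6,7): δ = 119.32°  ·
antipodal pairs: 12

count = 12; pairs: (0,4), (0,5), (0,6), (1,5), (1,6), (2,5), (2,6), (2,7), (3,5), (3,6), (3,7), (4,7)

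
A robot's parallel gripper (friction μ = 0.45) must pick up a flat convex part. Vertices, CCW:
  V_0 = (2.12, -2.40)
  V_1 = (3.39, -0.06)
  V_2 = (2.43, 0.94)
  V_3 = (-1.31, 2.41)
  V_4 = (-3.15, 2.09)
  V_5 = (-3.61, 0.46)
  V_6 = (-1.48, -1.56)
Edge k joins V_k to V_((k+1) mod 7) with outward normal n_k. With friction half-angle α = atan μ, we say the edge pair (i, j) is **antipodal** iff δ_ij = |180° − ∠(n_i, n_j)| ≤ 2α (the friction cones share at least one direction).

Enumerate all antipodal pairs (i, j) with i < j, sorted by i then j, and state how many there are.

count = 6; pairs: (0,4), (1,5), (1,6), (2,5), (2,6), (3,6)

α = atan 0.45 = 24.23°;  2α = 48.46°
n_0 = (+0.8789, -0.4770)
n_1 = (+0.7214, +0.6925)
n_2 = (+0.3658, +0.9307)
n_3 = (-0.1713, +0.9852)
n_4 = (-0.9624, +0.2716)
n_5 = (-0.6881, -0.7256)
n_6 = (-0.2272, -0.9738)
  (0,1): δ = 107.68°  ·
  (0,2): δ = 82.97°  ·
  (0,3): δ = 51.64°  ·
  (0,4): δ = 12.73°  ✓
  (0,5): δ = 75.01°  ·
  (0,6): δ = 105.36°  ·
  (1,2): δ = 155.29°  ·
  (1,3): δ = 123.97°  ·
  (1,4): δ = 59.59°  ·
  (1,5): δ = 2.69°  ✓
  (1,6): δ = 33.04°  ✓
  (2,3): δ = 148.68°  ·
  (2,4): δ = 84.30°  ·
  (2,5): δ = 22.02°  ✓
  (2,6): δ = 8.32°  ✓
  (3,4): δ = 115.63°  ·
  (3,5): δ = 53.35°  ·
  (3,6): δ = 23.00°  ✓
  (4,5): δ = 117.72°  ·
  (4,6): δ = 87.37°  ·
  (5,6): δ = 149.65°  ·
antipodal pairs: 6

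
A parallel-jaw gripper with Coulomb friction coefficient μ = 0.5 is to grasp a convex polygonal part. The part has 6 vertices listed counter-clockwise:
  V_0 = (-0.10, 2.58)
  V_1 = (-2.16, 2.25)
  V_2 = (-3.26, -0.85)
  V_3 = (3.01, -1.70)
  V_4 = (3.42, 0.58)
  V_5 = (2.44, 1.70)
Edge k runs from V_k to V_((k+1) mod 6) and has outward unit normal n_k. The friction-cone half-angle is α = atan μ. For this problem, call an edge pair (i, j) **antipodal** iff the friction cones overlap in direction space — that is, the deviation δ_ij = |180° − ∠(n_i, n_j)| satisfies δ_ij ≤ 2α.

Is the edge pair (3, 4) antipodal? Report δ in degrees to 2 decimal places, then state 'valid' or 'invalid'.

α = atan 0.5 = 26.57°;  2α = 53.13°
edge 3: e_3 = (+0.41, +2.28);  n_3 = (+0.9842, -0.1770)
edge 4: e_4 = (-0.98, +1.12);  n_4 = (+0.7526, +0.6585)
∠(n_3, n_4) = 51.38°
δ = |180° − 51.38°| = 128.62°
128.62° > 2α = 53.13°  →  invalid

δ = 128.62°, invalid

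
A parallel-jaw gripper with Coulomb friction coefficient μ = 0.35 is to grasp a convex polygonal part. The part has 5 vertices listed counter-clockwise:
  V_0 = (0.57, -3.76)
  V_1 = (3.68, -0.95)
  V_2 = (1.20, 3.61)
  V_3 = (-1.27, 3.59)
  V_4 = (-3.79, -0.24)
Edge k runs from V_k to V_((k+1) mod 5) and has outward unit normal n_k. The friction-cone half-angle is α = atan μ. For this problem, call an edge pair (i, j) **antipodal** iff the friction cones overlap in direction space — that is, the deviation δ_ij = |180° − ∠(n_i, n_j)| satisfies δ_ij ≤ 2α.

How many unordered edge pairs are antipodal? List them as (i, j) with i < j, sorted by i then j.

α = atan 0.35 = 19.29°;  2α = 38.58°
n_0 = (+0.6704, -0.7420)
n_1 = (+0.8785, +0.4778)
n_2 = (-0.0081, +1.0000)
n_3 = (-0.8354, +0.5497)
n_4 = (-0.6282, -0.7781)
  (0,1): δ = 103.56°  ·
  (0,2): δ = 41.64°  ·
  (0,3): δ = 14.56°  ✓
  (0,4): δ = 98.99°  ·
  (1,2): δ = 118.08°  ·
  (1,3): δ = 61.88°  ·
  (1,4): δ = 22.54°  ✓
  (2,3): δ = 123.81°  ·
  (2,4): δ = 39.38°  ·
  (3,4): δ = 95.57°  ·
antipodal pairs: 2

count = 2; pairs: (0,3), (1,4)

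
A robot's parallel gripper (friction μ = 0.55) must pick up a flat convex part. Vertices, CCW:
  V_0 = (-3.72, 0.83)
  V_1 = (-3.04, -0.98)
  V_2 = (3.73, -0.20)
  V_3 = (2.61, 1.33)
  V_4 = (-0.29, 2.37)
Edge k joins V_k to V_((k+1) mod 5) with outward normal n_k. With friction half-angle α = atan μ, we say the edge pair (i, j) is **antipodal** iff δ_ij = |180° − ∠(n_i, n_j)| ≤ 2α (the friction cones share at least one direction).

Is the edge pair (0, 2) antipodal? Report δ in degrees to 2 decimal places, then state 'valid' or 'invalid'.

α = atan 0.55 = 28.81°;  2α = 57.62°
edge 0: e_0 = (+0.68, -1.81);  n_0 = (-0.9361, -0.3517)
edge 2: e_2 = (-1.12, +1.53);  n_2 = (+0.8069, +0.5907)
∠(n_0, n_2) = 164.39°
δ = |180° − 164.39°| = 15.61°
15.61° ≤ 2α = 57.62°  →  valid

δ = 15.61°, valid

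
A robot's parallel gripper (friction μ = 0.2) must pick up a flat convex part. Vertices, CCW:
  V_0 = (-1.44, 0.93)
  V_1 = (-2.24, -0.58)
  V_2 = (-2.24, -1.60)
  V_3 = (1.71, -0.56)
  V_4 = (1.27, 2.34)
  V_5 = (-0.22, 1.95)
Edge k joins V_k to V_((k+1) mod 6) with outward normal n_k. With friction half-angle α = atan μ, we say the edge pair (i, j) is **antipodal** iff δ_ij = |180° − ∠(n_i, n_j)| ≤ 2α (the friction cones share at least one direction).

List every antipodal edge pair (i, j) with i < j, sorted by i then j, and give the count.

α = atan 0.2 = 11.31°;  2α = 22.62°
n_0 = (-0.8836, +0.4682)
n_1 = (-1.0000, -0.0000)
n_2 = (+0.2546, -0.9670)
n_3 = (+0.9887, +0.1500)
n_4 = (-0.2532, +0.9674)
n_5 = (-0.6414, +0.7672)
  (0,1): δ = 152.09°  ·
  (0,2): δ = 47.33°  ·
  (0,3): δ = 36.54°  ·
  (0,4): δ = 132.58°  ·
  (0,5): δ = 157.81°  ·
  (1,2): δ = 75.25°  ·
  (1,3): δ = 8.63°  ✓
  (1,4): δ = 104.67°  ·
  (1,5): δ = 129.90°  ·
  (2,3): δ = 96.12°  ·
  (2,4): δ = 0.08°  ✓
  (2,5): δ = 25.15°  ·
  (3,4): δ = 83.96°  ·
  (3,5): δ = 58.73°  ·
  (4,5): δ = 154.77°  ·
antipodal pairs: 2

count = 2; pairs: (1,3), (2,4)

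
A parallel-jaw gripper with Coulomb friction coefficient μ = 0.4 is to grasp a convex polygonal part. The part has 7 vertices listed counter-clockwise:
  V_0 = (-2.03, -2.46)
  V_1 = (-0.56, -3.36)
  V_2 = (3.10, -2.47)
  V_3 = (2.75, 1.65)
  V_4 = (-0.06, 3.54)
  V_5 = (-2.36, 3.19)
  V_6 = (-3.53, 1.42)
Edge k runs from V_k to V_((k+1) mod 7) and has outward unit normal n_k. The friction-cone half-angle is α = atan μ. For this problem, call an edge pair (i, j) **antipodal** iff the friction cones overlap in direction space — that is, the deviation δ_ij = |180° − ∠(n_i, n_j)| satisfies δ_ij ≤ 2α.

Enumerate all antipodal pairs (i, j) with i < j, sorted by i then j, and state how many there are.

count = 7; pairs: (0,3), (0,4), (1,4), (1,5), (2,5), (2,6), (3,6)

α = atan 0.4 = 21.80°;  2α = 43.60°
n_0 = (-0.5222, -0.8529)
n_1 = (+0.2363, -0.9717)
n_2 = (+0.9964, +0.0846)
n_3 = (+0.5581, +0.8298)
n_4 = (-0.1504, +0.9886)
n_5 = (-0.8342, +0.5514)
n_6 = (-0.9327, -0.3606)
  (0,1): δ = 134.86°  ·
  (0,2): δ = 53.67°  ·
  (0,3): δ = 2.45°  ✓
  (0,4): δ = 40.13°  ✓
  (0,5): δ = 88.01°  ·
  (0,6): δ = 142.61°  ·
  (1,2): δ = 98.81°  ·
  (1,3): δ = 47.59°  ·
  (1,4): δ = 5.01°  ✓
  (1,5): δ = 42.87°  ✓
  (1,6): δ = 97.47°  ·
  (2,3): δ = 128.78°  ·
  (2,4): δ = 86.20°  ·
  (2,5): δ = 38.32°  ✓
  (2,6): δ = 16.28°  ✓
  (3,4): δ = 137.42°  ·
  (3,5): δ = 89.54°  ·
  (3,6): δ = 34.94°  ✓
  (4,5): δ = 132.12°  ·
  (4,6): δ = 77.52°  ·
  (5,6): δ = 125.40°  ·
antipodal pairs: 7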